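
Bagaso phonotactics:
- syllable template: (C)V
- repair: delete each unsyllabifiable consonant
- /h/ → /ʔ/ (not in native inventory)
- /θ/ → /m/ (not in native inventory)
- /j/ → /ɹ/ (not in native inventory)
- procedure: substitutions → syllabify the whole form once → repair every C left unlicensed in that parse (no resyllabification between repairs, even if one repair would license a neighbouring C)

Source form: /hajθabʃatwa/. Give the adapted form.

ʔamaʃawa

Substitution: /h/ → /ʔ/, /j/ → /ɹ/, /θ/ → /m/, giving /ʔaɹmabʃatwa/.
Under (C)V, the unsyllabifiable consonants are /ɹ/, /b/, /t/ (no codas are permitted; onsets are limited to one consonant).
Deleting the stranded consonants removes /ɹ/, /b/, /t/.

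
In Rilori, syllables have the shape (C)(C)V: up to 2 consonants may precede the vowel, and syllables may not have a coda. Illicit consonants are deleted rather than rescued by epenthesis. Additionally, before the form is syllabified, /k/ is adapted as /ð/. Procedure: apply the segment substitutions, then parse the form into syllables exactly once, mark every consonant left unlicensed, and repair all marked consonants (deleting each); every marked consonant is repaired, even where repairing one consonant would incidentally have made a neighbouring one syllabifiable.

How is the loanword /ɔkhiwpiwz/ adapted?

Substitution: /k/ → /ð/, giving /ɔðhiwpiwz/.
Syllabifying with onset maximization leaves /w/, /z/ stranded (no codas are permitted; onsets may contain at most 2 consonants).
Each unlicensed consonant is deleted: /w/, /z/.

ɔðhiwpi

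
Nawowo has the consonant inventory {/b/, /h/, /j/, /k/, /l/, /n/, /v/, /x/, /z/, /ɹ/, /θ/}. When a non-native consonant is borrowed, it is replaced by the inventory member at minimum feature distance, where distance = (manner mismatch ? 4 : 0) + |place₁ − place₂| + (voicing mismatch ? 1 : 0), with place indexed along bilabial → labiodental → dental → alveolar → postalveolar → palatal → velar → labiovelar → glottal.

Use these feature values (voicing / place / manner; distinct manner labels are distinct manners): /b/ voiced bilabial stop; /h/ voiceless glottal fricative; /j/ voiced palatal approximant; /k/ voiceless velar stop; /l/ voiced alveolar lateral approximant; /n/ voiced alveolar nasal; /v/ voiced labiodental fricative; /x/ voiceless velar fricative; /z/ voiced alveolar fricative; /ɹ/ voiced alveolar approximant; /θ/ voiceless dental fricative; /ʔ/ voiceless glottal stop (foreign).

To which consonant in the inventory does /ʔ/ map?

k

/k/ is closest: same manner (stop), place distance 2 (glottal→velar), same voicing; total 2. Next closest is /h/ at distance 4.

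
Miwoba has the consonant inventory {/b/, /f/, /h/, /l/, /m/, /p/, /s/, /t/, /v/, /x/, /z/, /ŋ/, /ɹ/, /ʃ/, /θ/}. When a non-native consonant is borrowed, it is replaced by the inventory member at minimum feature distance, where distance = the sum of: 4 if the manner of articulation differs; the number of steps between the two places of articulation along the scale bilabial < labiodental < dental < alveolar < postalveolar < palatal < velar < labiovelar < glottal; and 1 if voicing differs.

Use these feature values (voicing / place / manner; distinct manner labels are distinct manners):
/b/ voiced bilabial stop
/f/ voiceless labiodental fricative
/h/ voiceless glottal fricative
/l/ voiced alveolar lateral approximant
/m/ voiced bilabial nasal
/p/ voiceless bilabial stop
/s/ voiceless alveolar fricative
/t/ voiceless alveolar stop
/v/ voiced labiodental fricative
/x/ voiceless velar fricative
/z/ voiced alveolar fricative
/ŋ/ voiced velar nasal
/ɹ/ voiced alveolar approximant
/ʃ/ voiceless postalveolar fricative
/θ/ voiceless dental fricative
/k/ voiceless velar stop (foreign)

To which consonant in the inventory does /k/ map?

t

/t/ is closest: same manner (stop), place distance 3 (velar→alveolar), same voicing; total 3. Next closest is /x/ at distance 4.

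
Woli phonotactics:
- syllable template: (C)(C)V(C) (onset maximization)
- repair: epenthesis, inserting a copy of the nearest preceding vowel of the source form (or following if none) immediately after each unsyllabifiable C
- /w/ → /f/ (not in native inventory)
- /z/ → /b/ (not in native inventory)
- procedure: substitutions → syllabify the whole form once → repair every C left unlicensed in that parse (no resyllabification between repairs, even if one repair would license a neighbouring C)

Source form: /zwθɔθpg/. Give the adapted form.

Substitution: /z/ → /b/, /w/ → /f/, giving /bfθɔθpg/.
Under (C)(C)V(C), the unsyllabifiable consonants are /b/, /p/, /g/ (at most one coda consonant is licensed; onsets may contain at most 2 consonants).
Inserting the epenthetic vowel yields /b/ → /bɔ/, /p/ → /pɔ/, /g/ → /gɔ/.

bɔfθɔθpɔgɔ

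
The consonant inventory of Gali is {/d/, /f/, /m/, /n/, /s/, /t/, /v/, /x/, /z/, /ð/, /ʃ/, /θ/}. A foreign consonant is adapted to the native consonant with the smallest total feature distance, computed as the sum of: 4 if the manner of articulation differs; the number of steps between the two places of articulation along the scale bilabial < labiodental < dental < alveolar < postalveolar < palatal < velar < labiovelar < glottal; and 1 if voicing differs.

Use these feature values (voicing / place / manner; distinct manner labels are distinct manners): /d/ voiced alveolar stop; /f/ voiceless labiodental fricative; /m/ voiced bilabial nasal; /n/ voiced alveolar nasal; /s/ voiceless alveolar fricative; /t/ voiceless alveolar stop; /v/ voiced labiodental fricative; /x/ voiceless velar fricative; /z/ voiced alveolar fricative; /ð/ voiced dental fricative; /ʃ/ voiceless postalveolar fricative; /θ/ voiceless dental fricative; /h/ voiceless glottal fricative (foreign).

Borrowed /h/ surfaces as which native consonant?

/x/ is closest: same manner (fricative), place distance 2 (glottal→velar), same voicing; total 2. Next closest is /ʃ/ at distance 4.

x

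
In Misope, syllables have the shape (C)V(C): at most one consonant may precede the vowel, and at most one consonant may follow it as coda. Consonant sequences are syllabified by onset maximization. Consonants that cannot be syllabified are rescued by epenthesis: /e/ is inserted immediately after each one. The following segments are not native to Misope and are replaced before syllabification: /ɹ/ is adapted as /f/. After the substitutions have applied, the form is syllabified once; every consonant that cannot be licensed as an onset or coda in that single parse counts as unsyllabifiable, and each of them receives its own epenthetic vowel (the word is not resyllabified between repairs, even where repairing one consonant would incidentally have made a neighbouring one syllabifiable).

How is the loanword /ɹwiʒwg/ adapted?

Substitution: /ɹ/ → /f/, giving /fwiʒwg/.
The consonants /f/, /w/, /g/ cannot be parsed into a legal (C)V(C) syllable (at most one coda consonant is licensed; onsets are limited to one consonant).
Each unlicensed consonant becomes the onset of a new syllable: /f/ → /fe/, /w/ → /we/, /g/ → /ge/.

fewiʒwege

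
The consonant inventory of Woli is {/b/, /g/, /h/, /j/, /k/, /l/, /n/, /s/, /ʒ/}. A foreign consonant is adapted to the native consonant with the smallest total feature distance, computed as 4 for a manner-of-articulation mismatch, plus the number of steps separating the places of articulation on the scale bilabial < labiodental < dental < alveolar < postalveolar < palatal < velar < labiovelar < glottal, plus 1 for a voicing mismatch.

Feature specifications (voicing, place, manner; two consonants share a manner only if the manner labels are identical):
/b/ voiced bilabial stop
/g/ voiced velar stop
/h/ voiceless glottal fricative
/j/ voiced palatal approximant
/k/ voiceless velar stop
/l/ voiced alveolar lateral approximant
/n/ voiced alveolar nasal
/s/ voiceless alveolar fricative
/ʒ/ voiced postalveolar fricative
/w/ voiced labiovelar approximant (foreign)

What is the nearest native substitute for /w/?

j

/j/ is closest: same manner (approximant), place distance 2 (labiovelar→palatal), same voicing; total 2. Next closest is /g/ at distance 5.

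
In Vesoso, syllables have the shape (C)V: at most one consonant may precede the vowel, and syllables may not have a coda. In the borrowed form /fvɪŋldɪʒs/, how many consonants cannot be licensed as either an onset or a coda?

Syllabifying with onset maximization leaves /f/, /ŋ/, /l/, /ʒ/, /s/ stranded (no codas are permitted; onsets are limited to one consonant).

5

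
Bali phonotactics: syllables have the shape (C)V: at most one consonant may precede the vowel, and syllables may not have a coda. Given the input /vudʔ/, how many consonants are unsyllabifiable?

Under (C)V, the unsyllabifiable consonants are /d/, /ʔ/ (no codas are permitted; onsets are limited to one consonant).

2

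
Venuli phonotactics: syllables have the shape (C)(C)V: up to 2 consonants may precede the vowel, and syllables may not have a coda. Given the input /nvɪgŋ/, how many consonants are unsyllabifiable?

The consonants /g/, /ŋ/ cannot be parsed into a legal (C)(C)V syllable (no codas are permitted; onsets may contain at most 2 consonants).

2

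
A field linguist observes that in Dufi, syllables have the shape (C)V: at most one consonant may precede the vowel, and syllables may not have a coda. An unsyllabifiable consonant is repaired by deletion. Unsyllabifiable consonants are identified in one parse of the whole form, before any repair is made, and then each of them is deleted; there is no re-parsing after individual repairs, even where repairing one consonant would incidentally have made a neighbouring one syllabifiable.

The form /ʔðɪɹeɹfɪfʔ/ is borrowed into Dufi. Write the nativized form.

ðɪɹefɪ

Under (C)V, the unsyllabifiable consonants are /ʔ/, /ɹ/, /f/, /ʔ/ (no codas are permitted; onsets are limited to one consonant).
Deleting the stranded consonants removes /ʔ/, /ɹ/, /f/, /ʔ/.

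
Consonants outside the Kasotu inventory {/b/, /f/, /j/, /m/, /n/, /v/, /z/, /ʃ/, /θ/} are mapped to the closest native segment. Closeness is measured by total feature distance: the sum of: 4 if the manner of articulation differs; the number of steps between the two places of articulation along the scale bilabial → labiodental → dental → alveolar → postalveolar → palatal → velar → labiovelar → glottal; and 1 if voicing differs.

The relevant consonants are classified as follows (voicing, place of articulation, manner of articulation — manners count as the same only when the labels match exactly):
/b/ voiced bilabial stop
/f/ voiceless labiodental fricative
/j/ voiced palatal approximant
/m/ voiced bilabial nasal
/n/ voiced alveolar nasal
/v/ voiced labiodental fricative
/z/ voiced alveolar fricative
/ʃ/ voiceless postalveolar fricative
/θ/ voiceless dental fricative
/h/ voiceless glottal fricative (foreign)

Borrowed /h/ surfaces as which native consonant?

/ʃ/ is closest: same manner (fricative), place distance 4 (glottal→postalveolar), same voicing; total 4. Next closest is /z/ at distance 6.

ʃ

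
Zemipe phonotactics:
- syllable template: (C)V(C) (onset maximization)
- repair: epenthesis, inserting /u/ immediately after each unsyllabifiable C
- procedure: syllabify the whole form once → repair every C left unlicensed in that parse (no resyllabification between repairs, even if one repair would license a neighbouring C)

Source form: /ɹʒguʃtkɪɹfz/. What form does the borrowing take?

Under (C)V(C), the unsyllabifiable consonants are /ɹ/, /ʒ/, /t/, /f/, /z/ (at most one coda consonant is licensed; onsets are limited to one consonant).
Epenthesis after each stranded consonant: /ɹ/ → /ɹu/, /ʒ/ → /ʒu/, /t/ → /tu/, /f/ → /fu/, /z/ → /zu/.

ɹuʒuguʃtukɪɹfuzu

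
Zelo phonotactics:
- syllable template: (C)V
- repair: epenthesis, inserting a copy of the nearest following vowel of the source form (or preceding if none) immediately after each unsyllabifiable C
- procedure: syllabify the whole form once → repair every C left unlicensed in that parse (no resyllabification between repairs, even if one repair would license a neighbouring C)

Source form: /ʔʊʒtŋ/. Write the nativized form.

Under (C)V, the unsyllabifiable consonants are /ʒ/, /t/, /ŋ/ (no codas are permitted; onsets are limited to one consonant).
Inserting the epenthetic vowel yields /ʒ/ → /ʒʊ/, /t/ → /tʊ/, /ŋ/ → /ŋʊ/.

ʔʊʒʊtʊŋʊ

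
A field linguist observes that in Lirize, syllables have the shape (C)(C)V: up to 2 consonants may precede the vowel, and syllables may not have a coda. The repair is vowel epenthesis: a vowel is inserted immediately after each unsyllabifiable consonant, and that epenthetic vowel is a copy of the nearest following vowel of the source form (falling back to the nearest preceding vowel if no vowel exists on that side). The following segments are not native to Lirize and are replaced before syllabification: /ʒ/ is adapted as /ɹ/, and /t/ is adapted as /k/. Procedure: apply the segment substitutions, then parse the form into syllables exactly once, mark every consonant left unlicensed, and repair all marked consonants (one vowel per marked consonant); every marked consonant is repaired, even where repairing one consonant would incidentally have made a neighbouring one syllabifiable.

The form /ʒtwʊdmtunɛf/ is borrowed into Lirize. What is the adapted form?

Substitution: /ʒ/ → /ɹ/, /t/ → /k/, giving /ɹkwʊdmkunɛf/.
Under (C)(C)V, the unsyllabifiable consonants are /ɹ/, /d/, /f/ (no codas are permitted; onsets may contain at most 2 consonants).
Each unlicensed consonant becomes the onset of a new syllable: /ɹ/ → /ɹʊ/, /d/ → /du/, /f/ → /fɛ/.

ɹʊkwʊdumkunɛfɛ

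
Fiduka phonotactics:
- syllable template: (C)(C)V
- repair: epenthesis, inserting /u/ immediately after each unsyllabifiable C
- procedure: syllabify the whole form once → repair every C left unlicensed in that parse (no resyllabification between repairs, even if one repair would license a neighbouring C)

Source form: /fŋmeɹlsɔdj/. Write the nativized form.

fuŋmeɹulsɔduju

Under (C)(C)V, the unsyllabifiable consonants are /f/, /ɹ/, /d/, /j/ (no codas are permitted; onsets may contain at most 2 consonants).
Inserting the epenthetic vowel yields /f/ → /fu/, /ɹ/ → /ɹu/, /d/ → /du/, /j/ → /ju/.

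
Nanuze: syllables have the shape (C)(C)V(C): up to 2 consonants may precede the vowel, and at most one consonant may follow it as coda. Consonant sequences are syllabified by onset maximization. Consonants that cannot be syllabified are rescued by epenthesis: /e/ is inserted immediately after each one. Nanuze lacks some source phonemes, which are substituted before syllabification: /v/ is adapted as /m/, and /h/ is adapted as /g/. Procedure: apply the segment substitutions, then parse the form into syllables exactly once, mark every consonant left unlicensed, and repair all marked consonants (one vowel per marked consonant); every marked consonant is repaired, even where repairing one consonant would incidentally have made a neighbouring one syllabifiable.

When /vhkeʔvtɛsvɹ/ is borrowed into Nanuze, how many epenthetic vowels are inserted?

After substitution the input is /mgkeʔmtɛsmɹ/.
The unsyllabifiable consonants are /m/, /m/, /ɹ/; each receives one epenthetic vowel.

3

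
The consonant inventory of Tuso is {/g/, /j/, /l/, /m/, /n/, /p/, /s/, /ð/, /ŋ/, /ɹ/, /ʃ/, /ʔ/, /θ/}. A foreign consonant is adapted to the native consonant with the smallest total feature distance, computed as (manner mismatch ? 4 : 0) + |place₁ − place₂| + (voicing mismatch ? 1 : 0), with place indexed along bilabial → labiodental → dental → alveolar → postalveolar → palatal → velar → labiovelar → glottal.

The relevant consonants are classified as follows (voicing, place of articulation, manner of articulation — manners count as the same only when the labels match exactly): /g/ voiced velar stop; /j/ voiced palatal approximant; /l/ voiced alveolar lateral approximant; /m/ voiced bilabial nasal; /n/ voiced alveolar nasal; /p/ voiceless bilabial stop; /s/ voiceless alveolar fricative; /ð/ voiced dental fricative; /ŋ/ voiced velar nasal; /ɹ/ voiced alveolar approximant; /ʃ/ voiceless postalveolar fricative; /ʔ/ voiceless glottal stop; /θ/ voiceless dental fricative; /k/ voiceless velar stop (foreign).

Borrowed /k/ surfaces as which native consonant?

/g/ is closest: same manner (stop), place distance 0 (velar→velar), voicing differs (+1); total 1. Next closest is /ʔ/ at distance 2.

g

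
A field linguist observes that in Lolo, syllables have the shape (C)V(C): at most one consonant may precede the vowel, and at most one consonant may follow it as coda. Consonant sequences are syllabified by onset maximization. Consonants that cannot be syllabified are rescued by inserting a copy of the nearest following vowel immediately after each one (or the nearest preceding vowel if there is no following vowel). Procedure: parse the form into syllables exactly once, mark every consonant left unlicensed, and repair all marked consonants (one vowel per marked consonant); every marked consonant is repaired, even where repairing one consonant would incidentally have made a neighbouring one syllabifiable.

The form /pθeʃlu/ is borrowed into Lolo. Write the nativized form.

peθeʃlu

The consonants /p/ cannot be parsed into a legal (C)V(C) syllable (at most one coda consonant is licensed; onsets are limited to one consonant).
Epenthesis after each stranded consonant: /p/ → /pe/.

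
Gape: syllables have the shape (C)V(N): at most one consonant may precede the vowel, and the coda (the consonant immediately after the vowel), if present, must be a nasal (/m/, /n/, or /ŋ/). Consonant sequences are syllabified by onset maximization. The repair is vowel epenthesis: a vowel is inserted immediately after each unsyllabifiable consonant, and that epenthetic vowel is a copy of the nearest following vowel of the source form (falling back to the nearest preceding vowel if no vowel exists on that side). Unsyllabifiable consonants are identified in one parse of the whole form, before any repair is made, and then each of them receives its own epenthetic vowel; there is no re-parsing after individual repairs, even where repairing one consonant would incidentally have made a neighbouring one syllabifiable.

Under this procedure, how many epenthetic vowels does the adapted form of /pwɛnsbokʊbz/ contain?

4

The unsyllabifiable consonants are /p/, /s/, /b/, /z/; each receives one epenthetic vowel.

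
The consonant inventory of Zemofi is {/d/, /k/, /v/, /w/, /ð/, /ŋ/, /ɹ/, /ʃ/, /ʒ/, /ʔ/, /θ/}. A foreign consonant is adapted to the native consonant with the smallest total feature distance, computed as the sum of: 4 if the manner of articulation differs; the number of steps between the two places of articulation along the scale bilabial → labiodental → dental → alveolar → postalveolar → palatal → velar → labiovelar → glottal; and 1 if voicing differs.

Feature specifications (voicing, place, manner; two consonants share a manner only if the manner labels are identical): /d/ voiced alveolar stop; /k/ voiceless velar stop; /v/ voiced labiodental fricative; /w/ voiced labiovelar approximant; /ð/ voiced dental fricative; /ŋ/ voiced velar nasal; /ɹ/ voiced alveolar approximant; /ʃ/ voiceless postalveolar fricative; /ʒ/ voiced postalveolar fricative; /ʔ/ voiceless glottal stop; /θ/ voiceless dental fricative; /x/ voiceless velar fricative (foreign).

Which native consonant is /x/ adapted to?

/ʃ/ is closest: same manner (fricative), place distance 2 (velar→postalveolar), same voicing; total 2. Next closest is /ʒ/ at distance 3.

ʃ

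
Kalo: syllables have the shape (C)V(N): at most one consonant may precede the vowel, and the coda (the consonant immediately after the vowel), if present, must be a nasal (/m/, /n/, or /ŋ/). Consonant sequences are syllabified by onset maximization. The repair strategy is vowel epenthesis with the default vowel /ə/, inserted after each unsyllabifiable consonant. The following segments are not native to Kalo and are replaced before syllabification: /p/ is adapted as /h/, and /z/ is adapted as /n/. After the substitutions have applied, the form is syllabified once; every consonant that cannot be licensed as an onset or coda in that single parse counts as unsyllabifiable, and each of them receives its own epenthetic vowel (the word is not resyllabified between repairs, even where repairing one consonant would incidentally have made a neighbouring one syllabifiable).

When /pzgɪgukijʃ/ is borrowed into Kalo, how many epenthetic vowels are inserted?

4

After substitution the input is /hngɪgukijʃ/.
The unsyllabifiable consonants are /h/, /n/, /j/, /ʃ/; each receives one epenthetic vowel.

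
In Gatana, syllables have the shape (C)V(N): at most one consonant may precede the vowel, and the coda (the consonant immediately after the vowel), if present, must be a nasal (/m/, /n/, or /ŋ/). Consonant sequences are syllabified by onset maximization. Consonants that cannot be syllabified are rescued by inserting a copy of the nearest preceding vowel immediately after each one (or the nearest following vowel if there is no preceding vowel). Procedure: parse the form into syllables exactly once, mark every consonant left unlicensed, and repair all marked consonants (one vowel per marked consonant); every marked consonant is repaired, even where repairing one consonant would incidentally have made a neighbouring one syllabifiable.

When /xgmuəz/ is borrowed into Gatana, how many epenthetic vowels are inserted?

3

The unsyllabifiable consonants are /x/, /g/, /z/; each receives one epenthetic vowel.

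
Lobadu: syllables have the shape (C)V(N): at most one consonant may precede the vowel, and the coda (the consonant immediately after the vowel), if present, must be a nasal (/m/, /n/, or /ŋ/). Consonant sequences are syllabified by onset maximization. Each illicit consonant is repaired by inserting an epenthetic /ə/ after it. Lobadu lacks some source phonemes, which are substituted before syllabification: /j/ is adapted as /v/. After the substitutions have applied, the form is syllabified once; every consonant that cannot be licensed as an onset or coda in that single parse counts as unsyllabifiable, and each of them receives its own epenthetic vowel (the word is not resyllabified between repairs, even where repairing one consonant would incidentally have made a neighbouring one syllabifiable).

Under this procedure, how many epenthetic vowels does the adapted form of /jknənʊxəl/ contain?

After substitution the input is /vknənʊxəl/.
The unsyllabifiable consonants are /v/, /k/, /l/; each receives one epenthetic vowel.

3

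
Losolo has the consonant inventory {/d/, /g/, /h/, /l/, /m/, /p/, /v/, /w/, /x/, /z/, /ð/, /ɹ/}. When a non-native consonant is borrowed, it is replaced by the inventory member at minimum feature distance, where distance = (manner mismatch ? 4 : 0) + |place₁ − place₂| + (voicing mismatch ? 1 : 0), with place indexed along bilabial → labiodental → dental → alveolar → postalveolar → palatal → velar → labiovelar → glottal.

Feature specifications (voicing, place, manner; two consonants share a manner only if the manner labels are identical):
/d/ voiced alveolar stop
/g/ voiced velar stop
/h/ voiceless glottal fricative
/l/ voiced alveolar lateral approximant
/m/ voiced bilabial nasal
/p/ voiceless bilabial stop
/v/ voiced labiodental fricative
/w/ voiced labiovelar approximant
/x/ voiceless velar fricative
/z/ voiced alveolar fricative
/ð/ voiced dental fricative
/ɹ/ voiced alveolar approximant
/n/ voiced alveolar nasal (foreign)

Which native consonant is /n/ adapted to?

m

/m/ is closest: same manner (nasal), place distance 3 (alveolar→bilabial), same voicing; total 3. Next closest is /d/ at distance 4.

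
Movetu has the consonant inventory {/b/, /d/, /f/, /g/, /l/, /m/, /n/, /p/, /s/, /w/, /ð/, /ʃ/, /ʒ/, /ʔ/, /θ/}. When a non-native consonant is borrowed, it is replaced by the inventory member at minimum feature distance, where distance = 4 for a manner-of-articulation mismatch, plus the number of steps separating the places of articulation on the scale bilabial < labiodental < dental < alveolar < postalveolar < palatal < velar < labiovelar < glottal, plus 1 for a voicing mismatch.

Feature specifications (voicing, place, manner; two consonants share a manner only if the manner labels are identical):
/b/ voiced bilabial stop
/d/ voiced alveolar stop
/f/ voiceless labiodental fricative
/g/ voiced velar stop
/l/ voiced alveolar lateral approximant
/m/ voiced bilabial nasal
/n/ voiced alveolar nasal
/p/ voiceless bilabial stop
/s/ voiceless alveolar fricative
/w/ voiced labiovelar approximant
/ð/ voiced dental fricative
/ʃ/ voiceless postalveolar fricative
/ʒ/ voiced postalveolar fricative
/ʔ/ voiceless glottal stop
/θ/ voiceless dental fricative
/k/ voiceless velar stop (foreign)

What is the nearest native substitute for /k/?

/g/ is closest: same manner (stop), place distance 0 (velar→velar), voicing differs (+1); total 1. Next closest is /ʔ/ at distance 2.

g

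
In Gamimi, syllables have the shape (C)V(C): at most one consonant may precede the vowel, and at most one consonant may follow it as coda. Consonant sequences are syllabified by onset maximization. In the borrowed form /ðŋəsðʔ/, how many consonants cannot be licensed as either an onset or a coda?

3

Under (C)V(C), the unsyllabifiable consonants are /ð/, /ð/, /ʔ/ (at most one coda consonant is licensed; onsets are limited to one consonant).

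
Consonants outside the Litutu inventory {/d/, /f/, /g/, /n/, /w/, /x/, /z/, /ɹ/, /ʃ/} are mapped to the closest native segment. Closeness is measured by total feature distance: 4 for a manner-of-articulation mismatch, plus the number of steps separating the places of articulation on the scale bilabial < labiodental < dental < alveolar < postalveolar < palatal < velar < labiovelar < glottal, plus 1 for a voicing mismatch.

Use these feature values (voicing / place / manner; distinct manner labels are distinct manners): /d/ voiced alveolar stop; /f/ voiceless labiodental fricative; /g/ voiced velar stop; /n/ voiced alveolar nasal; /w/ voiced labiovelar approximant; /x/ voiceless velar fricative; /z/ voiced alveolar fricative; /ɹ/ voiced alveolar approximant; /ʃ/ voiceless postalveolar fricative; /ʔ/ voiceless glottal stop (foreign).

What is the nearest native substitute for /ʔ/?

/g/ is closest: same manner (stop), place distance 2 (glottal→velar), voicing differs (+1); total 3. Next closest is /d/ at distance 6.

g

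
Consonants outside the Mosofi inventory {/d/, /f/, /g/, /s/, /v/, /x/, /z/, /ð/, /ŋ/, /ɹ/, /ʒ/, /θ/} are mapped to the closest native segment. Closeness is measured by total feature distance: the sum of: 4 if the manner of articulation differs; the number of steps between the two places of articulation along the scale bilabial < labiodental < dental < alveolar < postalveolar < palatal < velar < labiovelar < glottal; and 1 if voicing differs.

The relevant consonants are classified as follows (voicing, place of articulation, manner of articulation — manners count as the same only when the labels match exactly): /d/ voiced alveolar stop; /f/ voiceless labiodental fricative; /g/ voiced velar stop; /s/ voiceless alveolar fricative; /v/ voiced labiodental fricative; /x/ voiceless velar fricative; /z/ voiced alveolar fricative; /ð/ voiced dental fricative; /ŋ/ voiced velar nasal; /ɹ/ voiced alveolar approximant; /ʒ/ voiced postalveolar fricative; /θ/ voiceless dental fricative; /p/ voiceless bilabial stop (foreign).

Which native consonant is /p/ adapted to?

/d/ is closest: same manner (stop), place distance 3 (bilabial→alveolar), voicing differs (+1); total 4. Next closest is /f/ at distance 5.

d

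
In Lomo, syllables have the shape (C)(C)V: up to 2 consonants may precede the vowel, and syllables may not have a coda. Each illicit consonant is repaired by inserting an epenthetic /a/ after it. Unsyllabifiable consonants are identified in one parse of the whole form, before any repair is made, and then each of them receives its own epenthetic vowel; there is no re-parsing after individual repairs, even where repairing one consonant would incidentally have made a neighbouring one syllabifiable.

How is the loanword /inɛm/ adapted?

inɛma

Under (C)(C)V, the unsyllabifiable consonants are /m/ (no codas are permitted; onsets may contain at most 2 consonants).
Each unlicensed consonant becomes the onset of a new syllable: /m/ → /ma/.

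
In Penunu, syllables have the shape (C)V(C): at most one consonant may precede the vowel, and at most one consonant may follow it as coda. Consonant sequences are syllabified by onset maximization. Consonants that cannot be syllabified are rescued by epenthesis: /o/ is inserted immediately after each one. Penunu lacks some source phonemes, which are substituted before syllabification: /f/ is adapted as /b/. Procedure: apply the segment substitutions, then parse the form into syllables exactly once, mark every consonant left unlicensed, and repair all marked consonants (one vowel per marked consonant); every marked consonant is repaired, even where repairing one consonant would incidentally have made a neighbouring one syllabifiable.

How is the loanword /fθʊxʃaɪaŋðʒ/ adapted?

Substitution: /f/ → /b/, giving /bθʊxʃaɪaŋðʒ/.
Under (C)V(C), the unsyllabifiable consonants are /b/, /ð/, /ʒ/ (at most one coda consonant is licensed; onsets are limited to one consonant).
Epenthesis after each stranded consonant: /b/ → /bo/, /ð/ → /ðo/, /ʒ/ → /ʒo/.

boθʊxʃaɪaŋðoʒo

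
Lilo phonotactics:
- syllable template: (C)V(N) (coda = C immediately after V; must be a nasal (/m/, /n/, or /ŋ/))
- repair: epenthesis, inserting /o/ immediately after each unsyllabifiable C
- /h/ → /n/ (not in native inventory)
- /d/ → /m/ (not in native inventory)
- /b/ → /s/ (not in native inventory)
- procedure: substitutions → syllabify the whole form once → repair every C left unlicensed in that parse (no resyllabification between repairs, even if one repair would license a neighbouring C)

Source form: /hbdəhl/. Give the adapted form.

nosomənlo

Substitution: /h/ → /n/, /b/ → /s/, /d/ → /m/, giving /nsmənl/.
The consonants /n/, /s/, /l/ cannot be parsed into a legal (C)V(N) syllable (only a nasal (/m/, /n/, or /ŋ/) is licensed in coda position; onsets are limited to one consonant).
Inserting the epenthetic vowel yields /n/ → /no/, /s/ → /so/, /l/ → /lo/.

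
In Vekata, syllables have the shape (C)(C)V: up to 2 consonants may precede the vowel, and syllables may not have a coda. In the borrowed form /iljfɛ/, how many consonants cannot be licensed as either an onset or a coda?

1

Under (C)(C)V, the unsyllabifiable consonants are /l/ (no codas are permitted; onsets may contain at most 2 consonants).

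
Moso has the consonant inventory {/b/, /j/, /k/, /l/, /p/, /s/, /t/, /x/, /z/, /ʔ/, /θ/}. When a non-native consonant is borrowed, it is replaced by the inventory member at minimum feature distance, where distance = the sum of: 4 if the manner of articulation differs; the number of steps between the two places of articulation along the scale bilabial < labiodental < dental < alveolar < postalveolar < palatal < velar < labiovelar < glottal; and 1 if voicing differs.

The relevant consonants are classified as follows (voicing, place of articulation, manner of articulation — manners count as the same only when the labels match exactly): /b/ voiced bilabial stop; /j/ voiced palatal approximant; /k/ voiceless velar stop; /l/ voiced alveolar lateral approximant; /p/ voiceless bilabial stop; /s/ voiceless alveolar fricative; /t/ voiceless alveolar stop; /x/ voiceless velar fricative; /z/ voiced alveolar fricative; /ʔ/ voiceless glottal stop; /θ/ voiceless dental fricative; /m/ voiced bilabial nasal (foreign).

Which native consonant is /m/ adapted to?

b

/b/ is closest: manner differs (nasal→stop, +4), place distance 0 (bilabial→bilabial), same voicing; total 4. Next closest is /p/ at distance 5.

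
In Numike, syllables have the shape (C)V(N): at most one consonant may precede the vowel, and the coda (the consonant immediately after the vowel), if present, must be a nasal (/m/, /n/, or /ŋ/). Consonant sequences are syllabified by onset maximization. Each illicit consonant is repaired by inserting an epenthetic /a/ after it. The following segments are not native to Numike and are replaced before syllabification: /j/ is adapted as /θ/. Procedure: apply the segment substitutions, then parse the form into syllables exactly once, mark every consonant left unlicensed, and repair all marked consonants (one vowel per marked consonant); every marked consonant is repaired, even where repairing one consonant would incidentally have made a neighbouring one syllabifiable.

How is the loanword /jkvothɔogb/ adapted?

Substitution: /j/ → /θ/, giving /θkvothɔogb/.
The consonants /θ/, /k/, /t/, /g/, /b/ cannot be parsed into a legal (C)V(N) syllable (only a nasal (/m/, /n/, or /ŋ/) is licensed in coda position; onsets are limited to one consonant).
Each unlicensed consonant becomes the onset of a new syllable: /θ/ → /θa/, /k/ → /ka/, /t/ → /ta/, /g/ → /ga/, /b/ → /ba/.

θakavotahɔogaba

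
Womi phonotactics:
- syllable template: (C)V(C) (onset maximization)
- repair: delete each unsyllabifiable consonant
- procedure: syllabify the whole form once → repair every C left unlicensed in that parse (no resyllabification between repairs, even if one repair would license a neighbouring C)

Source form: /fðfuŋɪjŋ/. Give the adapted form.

fuŋɪj

The consonants /f/, /ð/, /ŋ/ cannot be parsed into a legal (C)V(C) syllable (at most one coda consonant is licensed; onsets are limited to one consonant).
Each unlicensed consonant is deleted: /f/, /ð/, /ŋ/.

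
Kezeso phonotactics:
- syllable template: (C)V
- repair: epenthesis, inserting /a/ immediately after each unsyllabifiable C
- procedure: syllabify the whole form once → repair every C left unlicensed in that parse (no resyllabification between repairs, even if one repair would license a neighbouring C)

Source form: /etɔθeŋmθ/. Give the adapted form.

Syllabifying with onset maximization leaves /ŋ/, /m/, /θ/ stranded (no codas are permitted; onsets are limited to one consonant).
Inserting the epenthetic vowel yields /ŋ/ → /ŋa/, /m/ → /ma/, /θ/ → /θa/.

etɔθeŋamaθa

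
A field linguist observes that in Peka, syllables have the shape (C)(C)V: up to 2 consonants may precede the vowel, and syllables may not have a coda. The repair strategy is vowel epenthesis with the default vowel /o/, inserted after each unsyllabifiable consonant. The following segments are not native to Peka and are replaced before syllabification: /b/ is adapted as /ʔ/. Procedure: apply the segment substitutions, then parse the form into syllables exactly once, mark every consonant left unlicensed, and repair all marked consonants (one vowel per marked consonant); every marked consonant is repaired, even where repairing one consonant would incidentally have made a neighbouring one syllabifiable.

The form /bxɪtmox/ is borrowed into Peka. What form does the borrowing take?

ʔxɪtmoxo

Substitution: /b/ → /ʔ/, giving /ʔxɪtmox/.
Syllabifying with onset maximization leaves /x/ stranded (no codas are permitted; onsets may contain at most 2 consonants).
Inserting the epenthetic vowel yields /x/ → /xo/.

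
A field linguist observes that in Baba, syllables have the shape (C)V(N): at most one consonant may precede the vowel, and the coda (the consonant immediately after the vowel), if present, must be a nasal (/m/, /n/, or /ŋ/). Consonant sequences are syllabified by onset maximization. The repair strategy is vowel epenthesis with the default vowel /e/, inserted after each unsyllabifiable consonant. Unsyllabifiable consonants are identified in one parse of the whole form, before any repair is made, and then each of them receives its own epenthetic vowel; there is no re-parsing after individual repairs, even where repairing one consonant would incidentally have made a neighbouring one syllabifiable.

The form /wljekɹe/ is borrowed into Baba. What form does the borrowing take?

welejekeɹe

Syllabifying with onset maximization leaves /w/, /l/, /k/ stranded (only a nasal (/m/, /n/, or /ŋ/) is licensed in coda position; onsets are limited to one consonant).
Inserting the epenthetic vowel yields /w/ → /we/, /l/ → /le/, /k/ → /ke/.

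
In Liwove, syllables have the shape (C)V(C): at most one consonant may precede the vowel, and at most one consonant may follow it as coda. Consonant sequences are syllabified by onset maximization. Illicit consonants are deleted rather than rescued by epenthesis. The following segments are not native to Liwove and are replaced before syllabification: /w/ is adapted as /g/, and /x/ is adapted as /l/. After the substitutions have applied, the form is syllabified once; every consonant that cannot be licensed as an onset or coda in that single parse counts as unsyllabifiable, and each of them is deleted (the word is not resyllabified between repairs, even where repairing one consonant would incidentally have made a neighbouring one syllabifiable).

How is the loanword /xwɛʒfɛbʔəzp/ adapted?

Substitution: /x/ → /l/, /w/ → /g/, giving /lgɛʒfɛbʔəzp/.
The consonants /l/, /p/ cannot be parsed into a legal (C)V(C) syllable (at most one coda consonant is licensed; onsets are limited to one consonant).
Each unlicensed consonant is deleted: /l/, /p/.

gɛʒfɛbʔəz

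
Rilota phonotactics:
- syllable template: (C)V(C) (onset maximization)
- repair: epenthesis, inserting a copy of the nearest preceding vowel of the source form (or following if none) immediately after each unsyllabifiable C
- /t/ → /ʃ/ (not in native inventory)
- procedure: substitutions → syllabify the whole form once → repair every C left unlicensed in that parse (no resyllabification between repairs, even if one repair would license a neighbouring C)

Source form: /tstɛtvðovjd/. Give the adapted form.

Substitution: /t/ → /ʃ/, giving /ʃsʃɛʃvðovjd/.
Under (C)V(C), the unsyllabifiable consonants are /ʃ/, /s/, /v/, /j/, /d/ (at most one coda consonant is licensed; onsets are limited to one consonant).
Inserting the epenthetic vowel yields /ʃ/ → /ʃɛ/, /s/ → /sɛ/, /v/ → /vɛ/, /j/ → /jo/, /d/ → /do/.

ʃɛsɛʃɛʃvɛðovjodo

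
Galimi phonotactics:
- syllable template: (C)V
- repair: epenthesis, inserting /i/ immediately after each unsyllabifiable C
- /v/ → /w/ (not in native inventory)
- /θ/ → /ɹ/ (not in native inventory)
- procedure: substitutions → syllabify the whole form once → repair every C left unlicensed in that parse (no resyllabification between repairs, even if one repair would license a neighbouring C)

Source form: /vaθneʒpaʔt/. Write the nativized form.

Substitution: /v/ → /w/, /θ/ → /ɹ/, giving /waɹneʒpaʔt/.
Under (C)V, the unsyllabifiable consonants are /ɹ/, /ʒ/, /ʔ/, /t/ (no codas are permitted; onsets are limited to one consonant).
Inserting the epenthetic vowel yields /ɹ/ → /ɹi/, /ʒ/ → /ʒi/, /ʔ/ → /ʔi/, /t/ → /ti/.

waɹineʒipaʔiti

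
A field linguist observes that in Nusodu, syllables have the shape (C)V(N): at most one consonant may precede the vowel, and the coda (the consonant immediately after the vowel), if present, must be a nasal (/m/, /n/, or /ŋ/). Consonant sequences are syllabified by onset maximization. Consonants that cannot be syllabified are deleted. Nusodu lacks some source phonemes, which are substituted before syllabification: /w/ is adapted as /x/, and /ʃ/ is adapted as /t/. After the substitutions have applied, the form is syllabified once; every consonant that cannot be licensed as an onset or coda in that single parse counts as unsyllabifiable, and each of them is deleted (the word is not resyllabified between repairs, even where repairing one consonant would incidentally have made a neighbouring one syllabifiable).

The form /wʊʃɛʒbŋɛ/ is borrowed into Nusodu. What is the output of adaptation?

Substitution: /w/ → /x/, /ʃ/ → /t/, giving /xʊtɛʒbŋɛ/.
Under (C)V(N), the unsyllabifiable consonants are /ʒ/, /b/ (only a nasal (/m/, /n/, or /ŋ/) is licensed in coda position; onsets are limited to one consonant).
Deleting the stranded consonants removes /ʒ/, /b/.

xʊtɛŋɛ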